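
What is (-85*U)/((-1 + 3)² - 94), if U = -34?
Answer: -289/9 ≈ -32.111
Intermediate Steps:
(-85*U)/((-1 + 3)² - 94) = (-85*(-34))/((-1 + 3)² - 94) = 2890/(2² - 94) = 2890/(4 - 94) = 2890/(-90) = 2890*(-1/90) = -289/9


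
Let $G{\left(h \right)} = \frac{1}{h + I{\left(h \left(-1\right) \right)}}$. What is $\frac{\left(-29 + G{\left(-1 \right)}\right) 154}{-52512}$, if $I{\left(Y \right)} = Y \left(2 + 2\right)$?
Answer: $\frac{3311}{39384} \approx 0.08407$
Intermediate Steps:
$I{\left(Y \right)} = 4 Y$ ($I{\left(Y \right)} = Y 4 = 4 Y$)
$G{\left(h \right)} = - \frac{1}{3 h}$ ($G{\left(h \right)} = \frac{1}{h + 4 h \left(-1\right)} = \frac{1}{h + 4 \left(- h\right)} = \frac{1}{h - 4 h} = \frac{1}{\left(-3\right) h} = - \frac{1}{3 h}$)
$\frac{\left(-29 + G{\left(-1 \right)}\right) 154}{-52512} = \frac{\left(-29 - \frac{1}{3 \left(-1\right)}\right) 154}{-52512} = \left(-29 - - \frac{1}{3}\right) 154 \left(- \frac{1}{52512}\right) = \left(-29 + \frac{1}{3}\right) 154 \left(- \frac{1}{52512}\right) = \left(- \frac{86}{3}\right) 154 \left(- \frac{1}{52512}\right) = \left(- \frac{13244}{3}\right) \left(- \frac{1}{52512}\right) = \frac{3311}{39384}$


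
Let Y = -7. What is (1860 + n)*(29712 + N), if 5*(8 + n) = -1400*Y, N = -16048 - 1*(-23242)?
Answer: 140685672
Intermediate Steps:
N = 7194 (N = -16048 + 23242 = 7194)
n = 1952 (n = -8 + (-1400*(-7))/5 = -8 + (⅕)*9800 = -8 + 1960 = 1952)
(1860 + n)*(29712 + N) = (1860 + 1952)*(29712 + 7194) = 3812*36906 = 140685672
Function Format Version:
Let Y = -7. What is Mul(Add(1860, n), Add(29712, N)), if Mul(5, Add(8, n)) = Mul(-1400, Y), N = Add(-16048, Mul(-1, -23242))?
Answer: 140685672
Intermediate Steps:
N = 7194 (N = Add(-16048, 23242) = 7194)
n = 1952 (n = Add(-8, Mul(Rational(1, 5), Mul(-1400, -7))) = Add(-8, Mul(Rational(1, 5), 9800)) = Add(-8, 1960) = 1952)
Mul(Add(1860, n), Add(29712, N)) = Mul(Add(1860, 1952), Add(29712, 7194)) = Mul(3812, 36906) = 140685672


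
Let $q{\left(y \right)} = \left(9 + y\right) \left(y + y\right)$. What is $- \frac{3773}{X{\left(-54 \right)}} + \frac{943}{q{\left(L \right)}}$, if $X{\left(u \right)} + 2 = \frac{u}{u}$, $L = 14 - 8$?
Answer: $\frac{680083}{180} \approx 3778.2$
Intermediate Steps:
$L = 6$ ($L = 14 - 8 = 6$)
$q{\left(y \right)} = 2 y \left(9 + y\right)$ ($q{\left(y \right)} = \left(9 + y\right) 2 y = 2 y \left(9 + y\right)$)
$X{\left(u \right)} = -1$ ($X{\left(u \right)} = -2 + \frac{u}{u} = -2 + 1 = -1$)
$- \frac{3773}{X{\left(-54 \right)}} + \frac{943}{q{\left(L \right)}} = - \frac{3773}{-1} + \frac{943}{2 \cdot 6 \left(9 + 6\right)} = \left(-3773\right) \left(-1\right) + \frac{943}{2 \cdot 6 \cdot 15} = 3773 + \frac{943}{180} = \frac{680083}{180}$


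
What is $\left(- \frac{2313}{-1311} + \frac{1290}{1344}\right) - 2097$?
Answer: $- \frac{205004477}{97888} \approx -2094.3$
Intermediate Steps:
$\left(- \frac{2313}{-1311} + \frac{1290}{1344}\right) - 2097 = \left(\left(-2313\right) \left(- \frac{1}{1311}\right) + 1290 \cdot \frac{1}{1344}\right) - 2097 = \left(\frac{771}{437} + \frac{215}{224}\right) - 2097 = \frac{266659}{97888} - 2097 = - \frac{205004477}{97888}$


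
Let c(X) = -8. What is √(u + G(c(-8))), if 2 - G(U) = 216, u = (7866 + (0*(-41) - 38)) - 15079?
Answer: I*√7465 ≈ 86.4*I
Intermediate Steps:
u = -7251 (u = (7866 + (0 - 38)) - 15079 = (7866 - 38) - 15079 = 7828 - 15079 = -7251)
G(U) = -214 (G(U) = 2 - 1*216 = 2 - 216 = -214)
√(u + G(c(-8))) = √(-7251 - 214) = √(-7465) = I*√7465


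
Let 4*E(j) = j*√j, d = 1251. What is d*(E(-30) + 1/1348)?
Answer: 1251/1348 - 18765*I*√30/2 ≈ 0.92804 - 51390.0*I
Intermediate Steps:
E(j) = j^(3/2)/4 (E(j) = (j*√j)/4 = j^(3/2)/4)
d*(E(-30) + 1/1348) = 1251*((-30)^(3/2)/4 + 1/1348) = 1251*((-30*I*√30)/4 + 1/1348) = 1251*(-15*I*√30/2 + 1/1348) = 1251*(1/1348 - 15*I*√30/2) = 1251/1348 - 18765*I*√30/2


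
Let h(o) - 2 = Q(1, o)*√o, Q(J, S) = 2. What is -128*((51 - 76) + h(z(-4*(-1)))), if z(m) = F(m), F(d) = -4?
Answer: 2944 - 512*I ≈ 2944.0 - 512.0*I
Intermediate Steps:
z(m) = -4
h(o) = 2 + 2*√o
-128*((51 - 76) + h(z(-4*(-1)))) = -128*((51 - 76) + (2 + 2*√(-4))) = -128*(-25 + (2 + 2*(2*I))) = -128*(-25 + (2 + 4*I)) = -128*(-23 + 4*I) = 2944 - 512*I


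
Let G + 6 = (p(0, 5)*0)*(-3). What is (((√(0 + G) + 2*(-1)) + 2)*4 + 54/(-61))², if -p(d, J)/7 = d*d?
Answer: -354300/3721 - 432*I*√6/61 ≈ -95.216 - 17.347*I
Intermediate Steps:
p(d, J) = -7*d² (p(d, J) = -7*d*d = -7*d²)
G = -6 (G = -6 + (-7*0²*0)*(-3) = -6 + (-7*0*0)*(-3) = -6 + (0*0)*(-3) = -6 + 0*(-3) = -6 + 0 = -6)
(((√(0 + G) + 2*(-1)) + 2)*4 + 54/(-61))² = (((√(0 - 6) + 2*(-1)) + 2)*4 + 54/(-61))² = (((√(-6) - 2) + 2)*4 + 54*(-1/61))² = (((I*√6 - 2) + 2)*4 - 54/61)² = (((-2 + I*√6) + 2)*4 - 54/61)² = ((I*√6)*4 - 54/61)² = (4*I*√6 - 54/61)² = (-54/61 + 4*I*√6)²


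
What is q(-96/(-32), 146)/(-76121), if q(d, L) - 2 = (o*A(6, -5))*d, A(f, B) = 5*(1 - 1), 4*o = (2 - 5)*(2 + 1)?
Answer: -2/76121 ≈ -2.6274e-5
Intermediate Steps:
o = -9/4 (o = ((2 - 5)*(2 + 1))/4 = (-3*3)/4 = (¼)*(-9) = -9/4 ≈ -2.2500)
A(f, B) = 0 (A(f, B) = 5*0 = 0)
q(d, L) = 2 (q(d, L) = 2 + (-9/4*0)*d = 2 + 0*d = 2 + 0 = 2)
q(-96/(-32), 146)/(-76121) = 2/(-76121) = 2*(-1/76121) = -2/76121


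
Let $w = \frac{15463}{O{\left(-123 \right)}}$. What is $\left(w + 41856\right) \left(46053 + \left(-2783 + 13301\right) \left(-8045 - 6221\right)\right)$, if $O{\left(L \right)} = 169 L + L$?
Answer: $- \frac{8752152893180753}{1394} \approx -6.2784 \cdot 10^{12}$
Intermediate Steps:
$O{\left(L \right)} = 170 L$
$w = - \frac{15463}{20910}$ ($w = \frac{15463}{170 \left(-123\right)} = \frac{15463}{-20910} = 15463 \left(- \frac{1}{20910}\right) = - \frac{15463}{20910} \approx -0.7395$)
$\left(w + 41856\right) \left(46053 + \left(-2783 + 13301\right) \left(-8045 - 6221\right)\right) = \left(- \frac{15463}{20910} + 41856\right) \left(46053 + \left(-2783 + 13301\right) \left(-8045 - 6221\right)\right) = \frac{875193497 \left(46053 + 10518 \left(-14266\right)\right)}{20910} = \frac{875193497 \left(46053 - 150049788\right)}{20910} = \frac{875193497}{20910} \left(-150003735\right) = - \frac{8752152893180753}{1394}$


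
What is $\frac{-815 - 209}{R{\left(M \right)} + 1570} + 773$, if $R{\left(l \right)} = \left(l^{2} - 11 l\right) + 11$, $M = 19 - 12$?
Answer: $\frac{1199445}{1553} \approx 772.34$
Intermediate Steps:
$M = 7$ ($M = 19 - 12 = 7$)
$R{\left(l \right)} = 11 + l^{2} - 11 l$
$\frac{-815 - 209}{R{\left(M \right)} + 1570} + 773 = \frac{-815 - 209}{\left(11 + 7^{2} - 77\right) + 1570} + 773 = - \frac{1024}{\left(11 + 49 - 77\right) + 1570} + 773 = - \frac{1024}{-17 + 1570} + 773 = - \frac{1024}{1553} + 773 = \frac{1199445}{1553}$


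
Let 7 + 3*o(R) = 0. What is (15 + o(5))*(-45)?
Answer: -570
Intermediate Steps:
o(R) = -7/3 (o(R) = -7/3 + (1/3)*0 = -7/3 + 0 = -7/3)
(15 + o(5))*(-45) = (15 - 7/3)*(-45) = (38/3)*(-45) = -570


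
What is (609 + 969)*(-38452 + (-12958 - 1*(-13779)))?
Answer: -59381718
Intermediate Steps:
(609 + 969)*(-38452 + (-12958 - 1*(-13779))) = 1578*(-38452 + (-12958 + 13779)) = 1578*(-38452 + 821) = 1578*(-37631) = -59381718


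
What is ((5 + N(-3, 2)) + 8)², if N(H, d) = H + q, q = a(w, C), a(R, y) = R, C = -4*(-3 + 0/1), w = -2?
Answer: 64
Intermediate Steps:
C = 12 (C = -4*(-3 + 0*1) = -4*(-3 + 0) = -4*(-3) = 12)
q = -2
N(H, d) = -2 + H (N(H, d) = H - 2 = -2 + H)
((5 + N(-3, 2)) + 8)² = ((5 + (-2 - 3)) + 8)² = ((5 - 5) + 8)² = (0 + 8)² = 8² = 64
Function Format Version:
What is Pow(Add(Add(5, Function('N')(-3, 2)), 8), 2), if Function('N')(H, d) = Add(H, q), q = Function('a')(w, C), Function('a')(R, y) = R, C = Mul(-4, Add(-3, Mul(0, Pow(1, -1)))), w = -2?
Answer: 64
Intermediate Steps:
C = 12 (C = Mul(-4, Add(-3, Mul(0, 1))) = Mul(-4, Add(-3, 0)) = Mul(-4, -3) = 12)
q = -2
Function('N')(H, d) = Add(-2, H) (Function('N')(H, d) = Add(H, -2) = Add(-2, H))
Pow(Add(Add(5, Function('N')(-3, 2)), 8), 2) = Pow(Add(Add(5, Add(-2, -3)), 8), 2) = Pow(Add(Add(5, -5), 8), 2) = Pow(Add(0, 8), 2) = Pow(8, 2) = 64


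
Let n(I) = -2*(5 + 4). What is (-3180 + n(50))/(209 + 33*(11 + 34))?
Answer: -1599/847 ≈ -1.8878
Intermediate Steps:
n(I) = -18 (n(I) = -2*9 = -18)
(-3180 + n(50))/(209 + 33*(11 + 34)) = (-3180 - 18)/(209 + 33*(11 + 34)) = -3198/(209 + 33*45) = -3198/(209 + 1485) = -3198/1694 = -3198*1/1694 = -1599/847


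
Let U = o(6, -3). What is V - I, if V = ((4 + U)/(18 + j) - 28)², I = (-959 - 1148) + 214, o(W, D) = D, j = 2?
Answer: 1069681/400 ≈ 2674.2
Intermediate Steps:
U = -3
I = -1893 (I = -2107 + 214 = -1893)
V = 312481/400 (V = ((4 - 3)/(18 + 2) - 28)² = (1/20 - 28)² = (-559/20)² = 312481/400 ≈ 781.20)
V - I = 312481/400 - 1*(-1893) = 312481/400 + 1893 = 1069681/400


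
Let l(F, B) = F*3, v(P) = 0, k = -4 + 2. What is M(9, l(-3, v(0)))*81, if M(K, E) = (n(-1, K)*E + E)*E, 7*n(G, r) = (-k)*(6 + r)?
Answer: 242757/7 ≈ 34680.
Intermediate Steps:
k = -2
n(G, r) = 12/7 + 2*r/7 (n(G, r) = ((-1*(-2))*(6 + r))/7 = (2*(6 + r))/7 = (12 + 2*r)/7 = 12/7 + 2*r/7)
l(F, B) = 3*F
M(K, E) = E*(E + E*(12/7 + 2*K/7)) (M(K, E) = ((12/7 + 2*K/7)*E + E)*E = (E*(12/7 + 2*K/7) + E)*E = (E + E*(12/7 + 2*K/7))*E = E*(E + E*(12/7 + 2*K/7)))
M(9, l(-3, v(0)))*81 = ((3*(-3))**2*(19 + 2*9)/7)*81 = ((1/7)*(-9)**2*(19 + 18))*81 = ((1/7)*81*37)*81 = (2997/7)*81 = 242757/7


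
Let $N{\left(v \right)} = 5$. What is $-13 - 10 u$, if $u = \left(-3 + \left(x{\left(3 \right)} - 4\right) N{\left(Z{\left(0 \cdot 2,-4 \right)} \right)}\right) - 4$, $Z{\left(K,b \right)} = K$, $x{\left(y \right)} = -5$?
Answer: $507$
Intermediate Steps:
$u = -52$ ($u = \left(-3 + \left(-5 - 4\right) 5\right) - 4 = \left(-3 - 45\right) - 4 = -48 - 4 = -52$)
$-13 - 10 u = -13 - -520 = -13 + 520 = 507$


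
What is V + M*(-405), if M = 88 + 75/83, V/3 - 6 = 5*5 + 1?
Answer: -2980527/83 ≈ -35910.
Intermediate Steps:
V = 96 (V = 18 + 3*(5*5 + 1) = 18 + 3*(25 + 1) = 18 + 3*26 = 18 + 78 = 96)
M = 7379/83 (M = 88 + 75*(1/83) = 88 + 75/83 = 7379/83 ≈ 88.904)
V + M*(-405) = 96 + (7379/83)*(-405) = 96 - 2988495/83 = -2980527/83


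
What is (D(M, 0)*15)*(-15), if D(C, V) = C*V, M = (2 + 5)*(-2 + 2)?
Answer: 0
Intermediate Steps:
M = 0 (M = 7*0 = 0)
(D(M, 0)*15)*(-15) = ((0*0)*15)*(-15) = (0*15)*(-15) = 0*(-15) = 0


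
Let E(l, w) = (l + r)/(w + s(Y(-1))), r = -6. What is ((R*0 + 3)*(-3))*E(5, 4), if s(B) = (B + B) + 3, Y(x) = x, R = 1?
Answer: 9/5 ≈ 1.8000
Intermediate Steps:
s(B) = 3 + 2*B (s(B) = 2*B + 3 = 3 + 2*B)
E(l, w) = (-6 + l)/(1 + w) (E(l, w) = (l - 6)/(w + (3 + 2*(-1))) = (-6 + l)/(w + (3 - 2)) = (-6 + l)/(w + 1) = (-6 + l)/(1 + w))
((R*0 + 3)*(-3))*E(5, 4) = ((1*0 + 3)*(-3))*((-6 + 5)/(1 + 4)) = ((0 + 3)*(-3))*(-1/5) = (3*(-3))*((1/5)*(-1)) = -9*(-1/5) = 9/5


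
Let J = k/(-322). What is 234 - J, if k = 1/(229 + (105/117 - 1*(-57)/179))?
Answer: 121094565657/517498114 ≈ 234.00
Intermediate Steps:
k = 6981/1607137 (k = 1/(229 + (105*(1/117) + 57*(1/179))) = 1/(229 + (35/39 + 57/179)) = 1/(229 + 8488/6981) = 1/(1607137/6981) = 6981/1607137 ≈ 0.0043437)
J = -6981/517498114 (J = (6981/1607137)/(-322) = (6981/1607137)*(-1/322) = -6981/517498114 ≈ -1.3490e-5)
234 - J = 234 - 1*(-6981/517498114) = 234 + 6981/517498114 = 121094565657/517498114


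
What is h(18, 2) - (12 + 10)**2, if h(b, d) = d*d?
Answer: -480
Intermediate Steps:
h(b, d) = d**2
h(18, 2) - (12 + 10)**2 = 2**2 - (12 + 10)**2 = 4 - 1*22**2 = 4 - 1*484 = 4 - 484 = -480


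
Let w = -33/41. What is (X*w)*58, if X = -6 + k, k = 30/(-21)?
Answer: 99528/287 ≈ 346.79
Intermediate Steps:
k = -10/7 (k = 30*(-1/21) = -10/7 ≈ -1.4286)
w = -33/41 (w = -33*1/41 = -33/41 ≈ -0.80488)
X = -52/7 (X = -6 - 10/7 = -52/7 ≈ -7.4286)
(X*w)*58 = -52/7*(-33/41)*58 = (1716/287)*58 = 99528/287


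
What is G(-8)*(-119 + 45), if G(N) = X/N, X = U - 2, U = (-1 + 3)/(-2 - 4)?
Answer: -259/12 ≈ -21.583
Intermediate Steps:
U = -1/3 (U = 2/(-6) = 2*(-1/6) = -1/3 ≈ -0.33333)
X = -7/3 (X = -1/3 - 2 = -7/3 ≈ -2.3333)
G(N) = -7/(3*N)
G(-8)*(-119 + 45) = (-7/3/(-8))*(-119 + 45) = -7/3*(-1/8)*(-74) = (7/24)*(-74) = -259/12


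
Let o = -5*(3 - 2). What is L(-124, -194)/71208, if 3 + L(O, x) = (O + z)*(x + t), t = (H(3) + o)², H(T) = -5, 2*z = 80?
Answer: 877/7912 ≈ 0.11084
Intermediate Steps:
z = 40 (z = (½)*80 = 40)
o = -5 (o = -5*1 = -5)
t = 100 (t = (-5 - 5)² = (-10)² = 100)
L(O, x) = -3 + (40 + O)*(100 + x) (L(O, x) = -3 + (O + 40)*(x + 100) = -3 + (40 + O)*(100 + x))
L(-124, -194)/71208 = (3997 + 40*(-194) + 100*(-124) - 124*(-194))/71208 = (3997 - 7760 - 12400 + 24056)*(1/71208) = 7893*(1/71208) = 877/7912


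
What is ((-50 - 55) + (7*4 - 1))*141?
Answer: -10998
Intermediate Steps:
((-50 - 55) + (7*4 - 1))*141 = (-105 + (28 - 1))*141 = (-105 + 27)*141 = -78*141 = -10998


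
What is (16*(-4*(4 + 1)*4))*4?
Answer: -5120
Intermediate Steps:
(16*(-4*(4 + 1)*4))*4 = (16*(-4*5*4))*4 = (16*(-20*4))*4 = (16*(-80))*4 = -1280*4 = -5120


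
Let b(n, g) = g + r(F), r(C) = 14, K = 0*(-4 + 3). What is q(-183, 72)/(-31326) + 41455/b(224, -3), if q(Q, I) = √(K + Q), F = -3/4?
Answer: 41455/11 - I*√183/31326 ≈ 3768.6 - 0.00043184*I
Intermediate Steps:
K = 0 (K = 0*(-1) = 0)
F = -¾ (F = -3*¼ = -¾ ≈ -0.75000)
q(Q, I) = √Q (q(Q, I) = √(0 + Q) = √Q)
b(n, g) = 14 + g (b(n, g) = g + 14 = 14 + g)
q(-183, 72)/(-31326) + 41455/b(224, -3) = √(-183)/(-31326) + 41455/(14 - 3) = (I*√183)*(-1/31326) + 41455/11 = -I*√183/31326 + 41455*(1/11) = -I*√183/31326 + 41455/11 = 41455/11 - I*√183/31326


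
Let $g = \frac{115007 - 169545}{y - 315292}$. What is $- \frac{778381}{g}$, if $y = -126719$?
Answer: $- \frac{344052964191}{54538} \approx -6.3085 \cdot 10^{6}$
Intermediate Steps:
$g = \frac{54538}{442011}$ ($g = \frac{115007 - 169545}{-126719 - 315292} = - \frac{54538}{-442011} = \left(-54538\right) \left(- \frac{1}{442011}\right) = \frac{54538}{442011} \approx 0.12339$)
$- \frac{778381}{g} = - \frac{778381}{\frac{54538}{442011}} = \left(-778381\right) \frac{442011}{54538} = - \frac{344052964191}{54538}$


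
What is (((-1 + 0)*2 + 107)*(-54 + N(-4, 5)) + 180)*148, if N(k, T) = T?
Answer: -734820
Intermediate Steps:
(((-1 + 0)*2 + 107)*(-54 + N(-4, 5)) + 180)*148 = (((-1 + 0)*2 + 107)*(-54 + 5) + 180)*148 = ((-1*2 + 107)*(-49) + 180)*148 = ((-2 + 107)*(-49) + 180)*148 = (105*(-49) + 180)*148 = (-5145 + 180)*148 = -4965*148 = -734820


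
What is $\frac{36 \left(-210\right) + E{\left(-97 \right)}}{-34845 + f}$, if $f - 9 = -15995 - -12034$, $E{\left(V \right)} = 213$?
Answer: $\frac{7347}{38797} \approx 0.18937$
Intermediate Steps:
$f = -3952$ ($f = 9 - 3961 = -3952$)
$\frac{36 \left(-210\right) + E{\left(-97 \right)}}{-34845 + f} = \frac{36 \left(-210\right) + 213}{-34845 - 3952} = \frac{-7560 + 213}{-38797} = \left(-7347\right) \left(- \frac{1}{38797}\right) = \frac{7347}{38797}$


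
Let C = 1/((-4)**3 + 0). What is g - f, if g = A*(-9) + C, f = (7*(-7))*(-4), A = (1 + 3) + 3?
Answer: -16577/64 ≈ -259.02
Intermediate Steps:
A = 7 (A = 4 + 3 = 7)
C = -1/64 (C = 1/(-64 + 0) = 1/(-64) = -1/64 ≈ -0.015625)
f = 196 (f = -49*(-4) = 196)
g = -4033/64 (g = 7*(-9) - 1/64 = -63 - 1/64 = -4033/64 ≈ -63.016)
g - f = -4033/64 - 1*196 = -4033/64 - 196 = -16577/64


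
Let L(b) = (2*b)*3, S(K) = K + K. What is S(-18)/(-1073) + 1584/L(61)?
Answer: 285468/65453 ≈ 4.3614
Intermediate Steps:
S(K) = 2*K
L(b) = 6*b
S(-18)/(-1073) + 1584/L(61) = (2*(-18))/(-1073) + 1584/((6*61)) = -36*(-1/1073) + 1584/366 = 36/1073 + 1584*(1/366) = 36/1073 + 264/61 = 285468/65453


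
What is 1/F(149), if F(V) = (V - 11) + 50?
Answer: 1/188 ≈ 0.0053191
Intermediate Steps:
F(V) = 39 + V (F(V) = (-11 + V) + 50 = 39 + V)
1/F(149) = 1/(39 + 149) = 1/188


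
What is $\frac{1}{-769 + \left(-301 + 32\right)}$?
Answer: $- \frac{1}{1038} \approx -0.00096339$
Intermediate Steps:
$\frac{1}{-769 + \left(-301 + 32\right)} = \frac{1}{-769 - 269} = \frac{1}{-1038} = - \frac{1}{1038}$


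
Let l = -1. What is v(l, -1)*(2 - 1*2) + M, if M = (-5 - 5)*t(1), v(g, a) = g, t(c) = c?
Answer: -10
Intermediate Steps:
M = -10 (M = (-5 - 5)*1 = -10*1 = -10)
v(l, -1)*(2 - 1*2) + M = -(2 - 1*2) - 10 = -(2 - 2) - 10 = -1*0 - 10 = 0 - 10 = -10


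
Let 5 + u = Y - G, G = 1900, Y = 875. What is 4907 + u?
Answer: 3877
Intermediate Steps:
u = -1030 (u = -5 + (875 - 1*1900) = -5 + (875 - 1900) = -5 - 1025 = -1030)
4907 + u = 4907 - 1030 = 3877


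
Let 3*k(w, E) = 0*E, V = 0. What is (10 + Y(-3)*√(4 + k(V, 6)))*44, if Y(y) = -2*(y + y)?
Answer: 1496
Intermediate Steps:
k(w, E) = 0 (k(w, E) = (0*E)/3 = (⅓)*0 = 0)
Y(y) = -4*y
(10 + Y(-3)*√(4 + k(V, 6)))*44 = (10 + (-4*(-3))*√(4 + 0))*44 = (10 + 12*√4)*44 = (10 + 12*2)*44 = (10 + 24)*44 = 34*44 = 1496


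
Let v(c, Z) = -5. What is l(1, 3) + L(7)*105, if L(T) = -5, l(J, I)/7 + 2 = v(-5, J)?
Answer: -574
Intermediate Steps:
l(J, I) = -49 (l(J, I) = -14 + 7*(-5) = -14 - 35 = -49)
l(1, 3) + L(7)*105 = -49 - 5*105 = -49 - 525 = -574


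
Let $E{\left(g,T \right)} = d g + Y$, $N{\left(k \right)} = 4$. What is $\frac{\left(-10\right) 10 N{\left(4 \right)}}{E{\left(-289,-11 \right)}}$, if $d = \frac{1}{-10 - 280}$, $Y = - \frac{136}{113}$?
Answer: $\frac{13108000}{6783} \approx 1932.5$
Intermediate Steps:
$Y = - \frac{136}{113}$ ($Y = \left(-136\right) \frac{1}{113} = - \frac{136}{113} \approx -1.2035$)
$d = - \frac{1}{290}$ ($d = \frac{1}{-290} = - \frac{1}{290} \approx -0.0034483$)
$E{\left(g,T \right)} = - \frac{136}{113} - \frac{g}{290}$ ($E{\left(g,T \right)} = - \frac{g}{290} - \frac{136}{113} = - \frac{136}{113} - \frac{g}{290}$)
$\frac{\left(-10\right) 10 N{\left(4 \right)}}{E{\left(-289,-11 \right)}} = \frac{\left(-10\right) 10 \cdot 4}{- \frac{136}{113} - - \frac{289}{290}} = \frac{\left(-100\right) 4}{- \frac{136}{113} + \frac{289}{290}} = - \frac{400}{- \frac{6783}{32770}} = \left(-400\right) \left(- \frac{32770}{6783}\right) = \frac{13108000}{6783}$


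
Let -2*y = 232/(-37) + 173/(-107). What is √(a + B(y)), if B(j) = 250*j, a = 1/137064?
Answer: √72574621152574303146/271318188 ≈ 31.399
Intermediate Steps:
a = 1/137064 ≈ 7.2959e-6
y = 31225/7918 (y = -(232/(-37) + 173/(-107))/2 = -(232*(-1/37) + 173*(-1/107))/2 = -(-232/37 - 173/107)/2 = -½*(-31225/3959) = 31225/7918 ≈ 3.9435)
√(a + B(y)) = √(1/137064 + 250*(31225/7918)) = √(1/137064 + 3903125/3959) = √(534977928959/542636376) = √72574621152574303146/271318188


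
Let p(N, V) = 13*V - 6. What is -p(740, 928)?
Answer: -12058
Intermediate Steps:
p(N, V) = -6 + 13*V
-p(740, 928) = -(-6 + 13*928) = -(-6 + 12064) = -1*12058 = -12058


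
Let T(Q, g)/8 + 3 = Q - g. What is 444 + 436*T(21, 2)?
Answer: 56252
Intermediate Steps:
T(Q, g) = -24 - 8*g + 8*Q (T(Q, g) = -24 + 8*(Q - g) = -24 + (-8*g + 8*Q) = -24 - 8*g + 8*Q)
444 + 436*T(21, 2) = 444 + 436*(-24 - 8*2 + 8*21) = 444 + 436*(-24 - 16 + 168) = 444 + 436*128 = 444 + 55808 = 56252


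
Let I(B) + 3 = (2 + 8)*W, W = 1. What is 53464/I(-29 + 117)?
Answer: 53464/7 ≈ 7637.7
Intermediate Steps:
I(B) = 7 (I(B) = -3 + (2 + 8)*1 = -3 + 10*1 = -3 + 10 = 7)
53464/I(-29 + 117) = 53464/7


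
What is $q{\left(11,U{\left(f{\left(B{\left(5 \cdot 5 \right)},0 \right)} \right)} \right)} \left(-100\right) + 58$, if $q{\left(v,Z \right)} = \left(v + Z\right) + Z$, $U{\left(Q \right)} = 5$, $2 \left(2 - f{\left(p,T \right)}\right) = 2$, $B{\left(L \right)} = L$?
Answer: $-2042$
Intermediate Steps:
$f{\left(p,T \right)} = 1$ ($f{\left(p,T \right)} = 2 - 1 = 1$)
$q{\left(v,Z \right)} = v + 2 Z$ ($q{\left(v,Z \right)} = \left(Z + v\right) + Z = v + 2 Z$)
$q{\left(11,U{\left(f{\left(B{\left(5 \cdot 5 \right)},0 \right)} \right)} \right)} \left(-100\right) + 58 = \left(11 + 2 \cdot 5\right) \left(-100\right) + 58 = \left(11 + 10\right) \left(-100\right) + 58 = 21 \left(-100\right) + 58 = -2100 + 58 = -2042$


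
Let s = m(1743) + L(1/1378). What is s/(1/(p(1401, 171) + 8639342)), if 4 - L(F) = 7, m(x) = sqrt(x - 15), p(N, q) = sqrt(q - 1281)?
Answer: -3*(1 - 8*sqrt(3))*(8639342 + I*sqrt(1110)) ≈ 3.3321e+8 + 1285.0*I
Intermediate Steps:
p(N, q) = sqrt(-1281 + q)
m(x) = sqrt(-15 + x)
L(F) = -3 (L(F) = 4 - 1*7 = 4 - 7 = -3)
s = -3 + 24*sqrt(3) (s = sqrt(-15 + 1743) - 3 = sqrt(1728) - 3 = 24*sqrt(3) - 3 = -3 + 24*sqrt(3) ≈ 38.569)
s/(1/(p(1401, 171) + 8639342)) = (-3 + 24*sqrt(3))/(1/(sqrt(-1281 + 171) + 8639342)) = (-3 + 24*sqrt(3))/(1/(sqrt(-1110) + 8639342)) = (-3 + 24*sqrt(3))/(1/(I*sqrt(1110) + 8639342)) = (-3 + 24*sqrt(3))/(1/(8639342 + I*sqrt(1110))) = (-3 + 24*sqrt(3))*(8639342 + I*sqrt(1110))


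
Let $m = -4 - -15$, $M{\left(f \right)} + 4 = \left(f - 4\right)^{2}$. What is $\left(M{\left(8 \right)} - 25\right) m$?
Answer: $-143$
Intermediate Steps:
$M{\left(f \right)} = -4 + \left(-4 + f\right)^{2}$ ($M{\left(f \right)} = -4 + \left(f - 4\right)^{2} = -4 + \left(-4 + f\right)^{2}$)
$m = 11$ ($m = -4 + 15 = 11$)
$\left(M{\left(8 \right)} - 25\right) m = \left(\left(-4 + \left(-4 + 8\right)^{2}\right) - 25\right) 11 = \left(\left(-4 + 4^{2}\right) - 25\right) 11 = \left(\left(-4 + 16\right) - 25\right) 11 = \left(12 - 25\right) 11 = \left(-13\right) 11 = -143$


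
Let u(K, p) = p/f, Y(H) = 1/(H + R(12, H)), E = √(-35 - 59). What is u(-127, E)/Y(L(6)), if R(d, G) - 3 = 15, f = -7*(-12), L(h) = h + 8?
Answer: 8*I*√94/21 ≈ 3.6935*I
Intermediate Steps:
L(h) = 8 + h
f = 84
R(d, G) = 18 (R(d, G) = 3 + 15 = 18)
E = I*√94 (E = √(-94) = I*√94 ≈ 9.6954*I)
Y(H) = 1/(18 + H) (Y(H) = 1/(H + 18) = 1/(18 + H))
u(K, p) = p/84
u(-127, E)/Y(L(6)) = ((I*√94)/84)/(1/(18 + (8 + 6))) = (I*√94/84)/(1/(18 + 14)) = (I*√94/84)/(1/32) = (I*√94/84)*32 = 8*I*√94/21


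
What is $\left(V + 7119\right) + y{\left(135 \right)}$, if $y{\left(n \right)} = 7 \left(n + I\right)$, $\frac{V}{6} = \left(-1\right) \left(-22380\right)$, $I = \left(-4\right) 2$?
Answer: $142288$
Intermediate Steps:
$I = -8$
$V = 134280$ ($V = 6 \left(\left(-1\right) \left(-22380\right)\right) = 6 \cdot 22380 = 134280$)
$y{\left(n \right)} = -56 + 7 n$ ($y{\left(n \right)} = 7 \left(n - 8\right) = 7 \left(-8 + n\right) = -56 + 7 n$)
$\left(V + 7119\right) + y{\left(135 \right)} = \left(134280 + 7119\right) + \left(-56 + 7 \cdot 135\right) = 141399 + \left(-56 + 945\right) = 141399 + 889 = 142288$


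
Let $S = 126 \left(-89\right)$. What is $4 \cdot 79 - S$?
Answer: $11530$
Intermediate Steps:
$S = -11214$
$4 \cdot 79 - S = 4 \cdot 79 - -11214 = 316 + 11214 = 11530$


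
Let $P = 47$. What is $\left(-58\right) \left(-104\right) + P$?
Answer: $6079$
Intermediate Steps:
$\left(-58\right) \left(-104\right) + P = \left(-58\right) \left(-104\right) + 47 = 6032 + 47 = 6079$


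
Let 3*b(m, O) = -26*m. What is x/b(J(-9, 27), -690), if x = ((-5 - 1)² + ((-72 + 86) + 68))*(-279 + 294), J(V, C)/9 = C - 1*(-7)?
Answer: -295/442 ≈ -0.66742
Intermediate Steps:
J(V, C) = 63 + 9*C (J(V, C) = 9*(C - 1*(-7)) = 9*(C + 7) = 9*(7 + C) = 63 + 9*C)
b(m, O) = -26*m/3 (b(m, O) = (-26*m)/3 = -26*m/3)
x = 1770 (x = ((-6)² + (14 + 68))*15 = (36 + 82)*15 = 118*15 = 1770)
x/b(J(-9, 27), -690) = 1770/((-26*(63 + 9*27)/3)) = 1770/((-26*(63 + 243)/3)) = 1770/((-26/3*306)) = 1770/(-2652) = 1770*(-1/2652) = -295/442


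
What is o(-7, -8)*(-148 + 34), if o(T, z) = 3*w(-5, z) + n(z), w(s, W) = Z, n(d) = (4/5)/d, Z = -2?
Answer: 3477/5 ≈ 695.40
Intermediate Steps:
n(d) = 4/(5*d) (n(d) = (4*(1/5))/d = 4/(5*d))
w(s, W) = -2
o(T, z) = -6 + 4/(5*z) (o(T, z) = 3*(-2) + 4/(5*z) = -6 + 4/(5*z))
o(-7, -8)*(-148 + 34) = (-6 + (4/5)/(-8))*(-148 + 34) = (-6 + (4/5)*(-1/8))*(-114) = (-6 - 1/10)*(-114) = -61/10*(-114) = 3477/5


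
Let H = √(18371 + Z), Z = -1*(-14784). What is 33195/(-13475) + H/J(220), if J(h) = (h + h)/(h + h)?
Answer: -6639/2695 + √33155 ≈ 179.62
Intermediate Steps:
Z = 14784
J(h) = 1 (J(h) = (2*h)/((2*h)) = (2*h)*(1/(2*h)) = 1)
H = √33155 (H = √(18371 + 14784) = √33155 ≈ 182.09)
33195/(-13475) + H/J(220) = 33195/(-13475) + √33155/1 = 33195*(-1/13475) + √33155*1 = -6639/2695 + √33155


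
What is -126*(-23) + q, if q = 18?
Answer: 2916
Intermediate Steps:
-126*(-23) + q = -126*(-23) + 18 = 2898 + 18 = 2916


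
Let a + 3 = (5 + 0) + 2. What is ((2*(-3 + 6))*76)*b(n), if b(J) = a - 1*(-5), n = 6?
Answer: 4104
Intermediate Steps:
a = 4 (a = -3 + ((5 + 0) + 2) = -3 + (5 + 2) = -3 + 7 = 4)
b(J) = 9 (b(J) = 4 - 1*(-5) = 4 + 5 = 9)
((2*(-3 + 6))*76)*b(n) = ((2*(-3 + 6))*76)*9 = ((2*3)*76)*9 = (6*76)*9 = 456*9 = 4104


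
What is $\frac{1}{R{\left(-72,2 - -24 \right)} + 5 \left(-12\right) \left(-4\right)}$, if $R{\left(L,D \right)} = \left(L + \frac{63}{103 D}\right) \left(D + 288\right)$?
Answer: $- \frac{1339}{29940861} \approx -4.4721 \cdot 10^{-5}$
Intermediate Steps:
$R{\left(L,D \right)} = \left(288 + D\right) \left(L + \frac{63}{103 D}\right)$ ($R{\left(L,D \right)} = \left(L + 63 \frac{1}{103 D}\right) \left(288 + D\right) = \left(L + \frac{63}{103 D}\right) \left(288 + D\right) = \left(288 + D\right) \left(L + \frac{63}{103 D}\right)$)
$\frac{1}{R{\left(-72,2 - -24 \right)} + 5 \left(-12\right) \left(-4\right)} = \frac{1}{\left(\frac{63}{103} + 288 \left(-72\right) + \frac{18144}{103 \left(2 - -24\right)} + \left(2 - -24\right) \left(-72\right)\right) + 5 \left(-12\right) \left(-4\right)} = \frac{1}{\left(\frac{63}{103} - 20736 + \frac{18144}{103 \left(2 + 24\right)} + \left(2 + 24\right) \left(-72\right)\right) - -240} = \frac{1}{\left(\frac{63}{103} - 20736 + \frac{18144}{103 \cdot 26} + 26 \left(-72\right)\right) + 240} = \frac{1}{\left(\frac{63}{103} - 20736 + \frac{18144}{103} \cdot \frac{1}{26} - 1872\right) + 240} = \frac{1}{\left(\frac{63}{103} - 20736 + \frac{9072}{1339} - 1872\right) + 240} = \frac{1}{- \frac{30262221}{1339} + 240} = \frac{1}{- \frac{29940861}{1339}} = - \frac{1339}{29940861}$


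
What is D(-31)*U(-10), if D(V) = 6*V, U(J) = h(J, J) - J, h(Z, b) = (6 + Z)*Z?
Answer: -9300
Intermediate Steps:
h(Z, b) = Z*(6 + Z)
U(J) = -J + J*(6 + J) (U(J) = J*(6 + J) - J = -J + J*(6 + J))
D(-31)*U(-10) = (6*(-31))*(-10*(5 - 10)) = -(-1860)*(-5) = -186*50 = -9300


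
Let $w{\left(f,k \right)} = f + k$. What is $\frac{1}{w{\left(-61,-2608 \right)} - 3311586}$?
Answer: $- \frac{1}{3314255} \approx -3.0173 \cdot 10^{-7}$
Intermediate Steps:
$\frac{1}{w{\left(-61,-2608 \right)} - 3311586} = \frac{1}{\left(-61 - 2608\right) - 3311586} = \frac{1}{-2669 - 3311586} = \frac{1}{-3314255} = - \frac{1}{3314255}$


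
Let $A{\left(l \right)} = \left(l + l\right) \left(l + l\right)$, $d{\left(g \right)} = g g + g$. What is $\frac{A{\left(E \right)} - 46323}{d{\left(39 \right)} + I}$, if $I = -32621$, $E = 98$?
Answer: $\frac{7907}{31061} \approx 0.25456$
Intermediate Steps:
$d{\left(g \right)} = g + g^{2}$ ($d{\left(g \right)} = g^{2} + g = g + g^{2}$)
$A{\left(l \right)} = 4 l^{2}$ ($A{\left(l \right)} = 2 l 2 l = 4 l^{2}$)
$\frac{A{\left(E \right)} - 46323}{d{\left(39 \right)} + I} = \frac{4 \cdot 98^{2} - 46323}{39 \left(1 + 39\right) - 32621} = \frac{4 \cdot 9604 - 46323}{39 \cdot 40 - 32621} = \frac{38416 - 46323}{1560 - 32621} = - \frac{7907}{-31061} = \left(-7907\right) \left(- \frac{1}{31061}\right) = \frac{7907}{31061}$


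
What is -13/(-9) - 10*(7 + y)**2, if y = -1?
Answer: -3227/9 ≈ -358.56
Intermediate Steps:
-13/(-9) - 10*(7 + y)**2 = -13/(-9) - 10*(7 - 1)**2 = -1/9*(-13) - 10*6**2 = 13/9 - 10*36 = 13/9 - 360 = -3227/9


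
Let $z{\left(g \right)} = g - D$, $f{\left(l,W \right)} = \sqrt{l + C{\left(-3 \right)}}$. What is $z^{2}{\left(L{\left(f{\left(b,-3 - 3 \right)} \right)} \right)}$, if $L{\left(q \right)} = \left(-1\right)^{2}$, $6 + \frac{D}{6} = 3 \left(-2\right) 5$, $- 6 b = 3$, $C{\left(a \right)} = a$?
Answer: $47089$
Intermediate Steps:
$b = - \frac{1}{2}$ ($b = \left(- \frac{1}{6}\right) 3 = - \frac{1}{2} \approx -0.5$)
$D = -216$ ($D = -36 + 6 \cdot 3 \left(-2\right) 5 = -36 + 6 \left(\left(-6\right) 5\right) = -36 + 6 \left(-30\right) = -36 - 180 = -216$)
$f{\left(l,W \right)} = \sqrt{-3 + l}$ ($f{\left(l,W \right)} = \sqrt{l - 3} = \sqrt{-3 + l}$)
$L{\left(q \right)} = 1$
$z{\left(g \right)} = 216 + g$ ($z{\left(g \right)} = g - -216 = g + 216 = 216 + g$)
$z^{2}{\left(L{\left(f{\left(b,-3 - 3 \right)} \right)} \right)} = \left(216 + 1\right)^{2} = 217^{2} = 47089$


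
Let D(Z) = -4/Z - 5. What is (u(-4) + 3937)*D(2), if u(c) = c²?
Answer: -27671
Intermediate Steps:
D(Z) = -5 - 4/Z
(u(-4) + 3937)*D(2) = ((-4)² + 3937)*(-5 - 4/2) = (16 + 3937)*(-5 - 4*½) = 3953*(-5 - 2) = 3953*(-7) = -27671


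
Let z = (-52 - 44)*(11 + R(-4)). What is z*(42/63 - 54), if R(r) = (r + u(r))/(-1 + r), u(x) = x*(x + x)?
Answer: 27648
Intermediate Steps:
u(x) = 2*x² (u(x) = x*(2*x) = 2*x²)
R(r) = (r + 2*r²)/(-1 + r)
z = -2592/5 (z = (-52 - 44)*(11 - 4*(1 + 2*(-4))/(-1 - 4)) = -96*(11 - 4*(1 - 8)/(-5)) = -96*(11 - 4*(-⅕)*(-7)) = -96*(11 - 28/5) = -96*27/5 = -2592/5 ≈ -518.40)
z*(42/63 - 54) = -2592*(42/63 - 54)/5 = -2592*(42*(1/63) - 54)/5 = -2592*(⅔ - 54)/5 = -2592/5*(-160/3) = 27648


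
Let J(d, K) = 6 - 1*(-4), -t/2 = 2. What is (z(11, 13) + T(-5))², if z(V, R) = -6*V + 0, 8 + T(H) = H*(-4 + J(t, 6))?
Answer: 10816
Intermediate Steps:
t = -4 (t = -2*2 = -4)
J(d, K) = 10 (J(d, K) = 6 + 4 = 10)
T(H) = -8 + 6*H (T(H) = -8 + H*(-4 + 10) = -8 + H*6 = -8 + 6*H)
z(V, R) = -6*V
(z(11, 13) + T(-5))² = (-6*11 + (-8 + 6*(-5)))² = (-66 + (-8 - 30))² = (-66 - 38)² = (-104)² = 10816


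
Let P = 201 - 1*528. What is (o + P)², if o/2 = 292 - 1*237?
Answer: 47089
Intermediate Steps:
P = -327 (P = 201 - 528 = -327)
o = 110 (o = 2*(292 - 1*237) = 2*(292 - 237) = 2*55 = 110)
(o + P)² = (110 - 327)² = (-217)² = 47089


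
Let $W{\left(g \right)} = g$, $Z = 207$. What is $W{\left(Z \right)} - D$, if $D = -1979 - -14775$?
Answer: $-12589$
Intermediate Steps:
$D = 12796$ ($D = -1979 + 14775 = 12796$)
$W{\left(Z \right)} - D = 207 - 12796 = -12589$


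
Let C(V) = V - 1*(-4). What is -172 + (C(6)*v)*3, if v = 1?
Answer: -142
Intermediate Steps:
C(V) = 4 + V (C(V) = V + 4 = 4 + V)
-172 + (C(6)*v)*3 = -172 + ((4 + 6)*1)*3 = -172 + (10*1)*3 = -172 + 10*3 = -172 + 30 = -142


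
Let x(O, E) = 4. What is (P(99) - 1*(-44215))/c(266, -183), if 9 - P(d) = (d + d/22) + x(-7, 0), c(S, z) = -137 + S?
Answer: 29411/86 ≈ 341.99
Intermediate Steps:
P(d) = 5 - 23*d/22 (P(d) = 9 - ((d + d/22) + 4) = 9 - (23*d/22 + 4) = 9 - (4 + 23*d/22) = 9 + (-4 - 23*d/22) = 5 - 23*d/22)
(P(99) - 1*(-44215))/c(266, -183) = ((5 - 23/22*99) - 1*(-44215))/(-137 + 266) = ((5 - 207/2) + 44215)/129 = (-197/2 + 44215)*(1/129) = (88233/2)*(1/129) = 29411/86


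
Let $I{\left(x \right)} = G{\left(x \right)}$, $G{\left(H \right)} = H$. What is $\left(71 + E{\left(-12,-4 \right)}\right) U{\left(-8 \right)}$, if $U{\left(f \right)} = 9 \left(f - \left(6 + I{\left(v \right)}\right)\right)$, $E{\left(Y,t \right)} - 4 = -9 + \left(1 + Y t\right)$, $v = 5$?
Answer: $-19665$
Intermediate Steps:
$I{\left(x \right)} = x$
$E{\left(Y,t \right)} = -4 + Y t$ ($E{\left(Y,t \right)} = 4 + \left(-9 + \left(1 + Y t\right)\right) = 4 + \left(-8 + Y t\right) = -4 + Y t$)
$U{\left(f \right)} = -99 + 9 f$ ($U{\left(f \right)} = 9 \left(f - 11\right) = 9 \left(-11 + f\right) = -99 + 9 f$)
$\left(71 + E{\left(-12,-4 \right)}\right) U{\left(-8 \right)} = \left(71 - -44\right) \left(-99 + 9 \left(-8\right)\right) = \left(71 + \left(-4 + 48\right)\right) \left(-99 - 72\right) = \left(71 + 44\right) \left(-171\right) = 115 \left(-171\right) = -19665$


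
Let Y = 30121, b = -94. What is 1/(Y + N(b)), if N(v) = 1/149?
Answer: 149/4488030 ≈ 3.3199e-5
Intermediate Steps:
N(v) = 1/149
1/(Y + N(b)) = 1/(30121 + 1/149) = 1/(4488030/149) = 149/4488030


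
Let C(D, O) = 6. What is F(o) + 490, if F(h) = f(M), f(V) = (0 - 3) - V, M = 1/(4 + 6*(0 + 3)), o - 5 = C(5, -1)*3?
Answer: 10713/22 ≈ 486.95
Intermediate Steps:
o = 23 (o = 5 + 6*3 = 5 + 18 = 23)
M = 1/22 (M = 1/(4 + 6*3) = 1/(4 + 18) = 1/22 ≈ 0.045455)
f(V) = -3 - V
F(h) = -67/22 (F(h) = -3 - 1*1/22 = -3 - 1/22 = -67/22)
F(o) + 490 = -67/22 + 490 = 10713/22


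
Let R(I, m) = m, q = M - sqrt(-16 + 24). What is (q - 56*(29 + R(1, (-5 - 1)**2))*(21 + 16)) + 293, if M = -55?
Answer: -134442 - 2*sqrt(2) ≈ -1.3444e+5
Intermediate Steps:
q = -55 - 2*sqrt(2) (q = -55 - sqrt(-16 + 24) = -55 - sqrt(8) = -55 - 2*sqrt(2) ≈ -57.828)
(q - 56*(29 + R(1, (-5 - 1)**2))*(21 + 16)) + 293 = ((-55 - 2*sqrt(2)) - 56*(29 + (-5 - 1)**2)*(21 + 16)) + 293 = ((-55 - 2*sqrt(2)) - 56*(29 + (-6)**2)*37) + 293 = ((-55 - 2*sqrt(2)) - 56*(29 + 36)*37) + 293 = ((-55 - 2*sqrt(2)) - 3640*37) + 293 = ((-55 - 2*sqrt(2)) - 56*2405) + 293 = ((-55 - 2*sqrt(2)) - 134680) + 293 = (-134735 - 2*sqrt(2)) + 293 = -134442 - 2*sqrt(2)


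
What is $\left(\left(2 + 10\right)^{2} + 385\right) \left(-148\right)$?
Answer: $-78292$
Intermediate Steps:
$\left(\left(2 + 10\right)^{2} + 385\right) \left(-148\right) = \left(12^{2} + 385\right) \left(-148\right) = \left(144 + 385\right) \left(-148\right) = 529 \left(-148\right) = -78292$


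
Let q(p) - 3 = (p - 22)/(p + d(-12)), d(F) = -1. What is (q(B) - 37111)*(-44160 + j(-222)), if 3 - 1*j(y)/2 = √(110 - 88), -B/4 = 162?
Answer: 96666841908/59 + 48164844*√22/649 ≈ 1.6388e+9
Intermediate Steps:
B = -648 (B = -4*162 = -648)
j(y) = 6 - 2*√22 (j(y) = 6 - 2*√(110 - 88) = 6 - 2*√22)
q(p) = 3 + (-22 + p)/(-1 + p) (q(p) = 3 + (p - 22)/(p - 1) = 3 + (-22 + p)/(-1 + p))
(q(B) - 37111)*(-44160 + j(-222)) = ((-25 + 4*(-648))/(-1 - 648) - 37111)*(-44160 + (6 - 2*√22)) = ((-25 - 2592)/(-649) - 37111)*(-44154 - 2*√22) = (-1/649*(-2617) - 37111)*(-44154 - 2*√22) = (2617/649 - 37111)*(-44154 - 2*√22) = -24082422*(-44154 - 2*√22)/649 = 96666841908/59 + 48164844*√22/649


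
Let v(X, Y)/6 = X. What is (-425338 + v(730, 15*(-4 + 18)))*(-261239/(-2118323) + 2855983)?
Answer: -2546751589012922584/2118323 ≈ -1.2022e+12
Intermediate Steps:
v(X, Y) = 6*X
(-425338 + v(730, 15*(-4 + 18)))*(-261239/(-2118323) + 2855983) = (-425338 + 6*730)*(-261239/(-2118323) + 2855983) = (-425338 + 4380)*(-261239*(-1/2118323) + 2855983) = -420958*(261239/2118323 + 2855983) = -420958*6049894737748/2118323 = -2546751589012922584/2118323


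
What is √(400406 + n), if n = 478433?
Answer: √878839 ≈ 937.46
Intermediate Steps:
√(400406 + n) = √(400406 + 478433) = √878839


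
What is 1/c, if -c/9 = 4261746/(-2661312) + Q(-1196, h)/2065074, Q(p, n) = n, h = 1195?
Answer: 152661283808/2199410147841 ≈ 0.069410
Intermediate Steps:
c = 2199410147841/152661283808 (c = -9*(4261746/(-2661312) + 1195/2065074) = -9*(4261746*(-1/2661312) + 1195*(1/2065074)) = -9*(-710291/443552 + 1195/2065074) = -9*(-733136715947/457983851424) = 2199410147841/152661283808 ≈ 14.407)
1/c = 1/(2199410147841/152661283808) = 152661283808/2199410147841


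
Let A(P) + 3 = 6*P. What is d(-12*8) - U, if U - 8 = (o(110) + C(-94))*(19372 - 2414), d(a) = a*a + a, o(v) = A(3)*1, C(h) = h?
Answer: 1348794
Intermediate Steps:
A(P) = -3 + 6*P
o(v) = 15 (o(v) = (-3 + 6*3)*1 = (-3 + 18)*1 = 15*1 = 15)
d(a) = a + a² (d(a) = a² + a = a + a²)
U = -1339674 (U = 8 + (15 - 94)*(19372 - 2414) = 8 - 79*16958 = 8 - 1339682 = -1339674)
d(-12*8) - U = (-12*8)*(1 - 12*8) - 1*(-1339674) = -96*(1 - 96) + 1339674 = -96*(-95) + 1339674 = 9120 + 1339674 = 1348794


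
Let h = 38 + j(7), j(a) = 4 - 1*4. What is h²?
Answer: 1444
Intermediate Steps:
j(a) = 0 (j(a) = 4 - 4 = 0)
h = 38 (h = 38 + 0 = 38)
h² = 38² = 1444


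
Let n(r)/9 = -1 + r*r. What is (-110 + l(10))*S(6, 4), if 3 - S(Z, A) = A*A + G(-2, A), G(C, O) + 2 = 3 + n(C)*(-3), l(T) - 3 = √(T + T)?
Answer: -7169 + 134*√5 ≈ -6869.4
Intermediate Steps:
l(T) = 3 + √2*√T (l(T) = 3 + √(T + T) = 3 + √(2*T) = 3 + √2*√T)
n(r) = -9 + 9*r² (n(r) = 9*(-1 + r*r) = 9*(-1 + r²) = -9 + 9*r²)
G(C, O) = 28 - 27*C² (G(C, O) = -2 + (3 + (-9 + 9*C²)*(-3)) = -2 + (3 + (27 - 27*C²)) = -2 + (30 - 27*C²) = 28 - 27*C²)
S(Z, A) = 83 - A² (S(Z, A) = 3 - (A*A + (28 - 27*(-2)²)) = 3 - (A² + (28 - 27*4)) = 3 - (A² + (28 - 108)) = 3 - (A² - 80) = 3 - (-80 + A²) = 3 + (80 - A²) = 83 - A²)
(-110 + l(10))*S(6, 4) = (-110 + (3 + √2*√10))*(83 - 1*4²) = (-110 + (3 + 2*√5))*(83 - 1*16) = (-107 + 2*√5)*(83 - 16) = (-107 + 2*√5)*67 = -7169 + 134*√5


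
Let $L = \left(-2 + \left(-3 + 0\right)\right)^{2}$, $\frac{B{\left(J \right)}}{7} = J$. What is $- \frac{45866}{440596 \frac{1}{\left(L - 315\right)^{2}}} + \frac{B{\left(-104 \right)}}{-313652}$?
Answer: $- \frac{75616196037332}{8637113537} \approx -8754.8$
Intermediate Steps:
$B{\left(J \right)} = 7 J$
$L = 25$ ($L = \left(-2 - 3\right)^{2} = \left(-5\right)^{2} = 25$)
$- \frac{45866}{440596 \frac{1}{\left(L - 315\right)^{2}}} + \frac{B{\left(-104 \right)}}{-313652} = - \frac{45866}{440596 \frac{1}{\left(25 - 315\right)^{2}}} + \frac{7 \left(-104\right)}{-313652} = - \frac{45866}{440596 \frac{1}{\left(-290\right)^{2}}} - - \frac{182}{78413} = - \frac{45866}{440596 \cdot \frac{1}{84100}} + \frac{182}{78413} = - \frac{45866}{\frac{110149}{21025}} + \frac{182}{78413} = \left(-45866\right) \frac{21025}{110149} + \frac{182}{78413} = - \frac{964332650}{110149} + \frac{182}{78413} = - \frac{75616196037332}{8637113537}$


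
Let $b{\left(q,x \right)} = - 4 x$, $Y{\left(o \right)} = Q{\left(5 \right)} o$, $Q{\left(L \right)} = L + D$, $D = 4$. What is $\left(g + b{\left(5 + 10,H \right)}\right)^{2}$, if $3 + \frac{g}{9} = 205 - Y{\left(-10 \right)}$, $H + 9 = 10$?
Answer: $6885376$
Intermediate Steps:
$H = 1$ ($H = -9 + 10 = 1$)
$Q{\left(L \right)} = 4 + L$ ($Q{\left(L \right)} = L + 4 = 4 + L$)
$Y{\left(o \right)} = 9 o$ ($Y{\left(o \right)} = \left(4 + 5\right) o = 9 o$)
$g = 2628$ ($g = -27 + 9 \left(205 - 9 \left(-10\right)\right) = -27 + 9 \left(205 - -90\right) = -27 + 9 \left(205 + 90\right) = -27 + 9 \cdot 295 = -27 + 2655 = 2628$)
$\left(g + b{\left(5 + 10,H \right)}\right)^{2} = \left(2628 - 4\right)^{2} = 2624^{2} = 6885376$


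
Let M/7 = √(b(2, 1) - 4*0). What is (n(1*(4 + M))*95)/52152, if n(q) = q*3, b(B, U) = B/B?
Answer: 1045/17384 ≈ 0.060113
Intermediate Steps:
b(B, U) = 1
M = 7 (M = 7*√(1 - 4*0) = 7*√(1 + 0) = 7*√1 = 7*1 = 7)
n(q) = 3*q
(n(1*(4 + M))*95)/52152 = ((3*(1*(4 + 7)))*95)/52152 = ((3*(1*11))*95)*(1/52152) = ((3*11)*95)*(1/52152) = (33*95)*(1/52152) = 3135*(1/52152) = 1045/17384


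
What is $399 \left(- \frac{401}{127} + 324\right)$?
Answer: $\frac{16258053}{127} \approx 1.2802 \cdot 10^{5}$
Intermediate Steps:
$399 \left(- \frac{401}{127} + 324\right) = 399 \cdot \frac{40747}{127} = \frac{16258053}{127}$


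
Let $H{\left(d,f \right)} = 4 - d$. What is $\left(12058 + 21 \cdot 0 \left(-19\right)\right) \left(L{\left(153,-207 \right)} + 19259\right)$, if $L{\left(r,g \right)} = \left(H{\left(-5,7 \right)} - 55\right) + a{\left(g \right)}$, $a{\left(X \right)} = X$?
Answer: $229174348$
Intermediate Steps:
$L{\left(r,g \right)} = -46 + g$ ($L{\left(r,g \right)} = \left(\left(4 - -5\right) - 55\right) + g = \left(\left(4 + 5\right) - 55\right) + g = \left(9 - 55\right) + g = -46 + g$)
$\left(12058 + 21 \cdot 0 \left(-19\right)\right) \left(L{\left(153,-207 \right)} + 19259\right) = \left(12058 + 21 \cdot 0 \left(-19\right)\right) \left(\left(-46 - 207\right) + 19259\right) = \left(12058 + 0 \left(-19\right)\right) \left(-253 + 19259\right) = \left(12058 + 0\right) 19006 = 12058 \cdot 19006 = 229174348$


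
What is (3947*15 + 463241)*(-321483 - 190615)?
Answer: -267543551708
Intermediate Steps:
(3947*15 + 463241)*(-321483 - 190615) = (59205 + 463241)*(-512098) = 522446*(-512098) = -267543551708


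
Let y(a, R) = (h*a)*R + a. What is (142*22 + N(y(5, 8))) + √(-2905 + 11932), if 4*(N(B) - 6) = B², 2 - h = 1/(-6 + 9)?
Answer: 158905/36 + 3*√1003 ≈ 4509.0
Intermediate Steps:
h = 5/3 (h = 2 - 1/(-6 + 9) = 2 - 1/3 = 2 - 1*⅓ = 2 - ⅓ = 5/3 ≈ 1.6667)
y(a, R) = a + 5*R*a/3 (y(a, R) = (5*a/3)*R + a = 5*R*a/3 + a = a + 5*R*a/3)
N(B) = 6 + B²/4
(142*22 + N(y(5, 8))) + √(-2905 + 11932) = (142*22 + (6 + ((⅓)*5*(3 + 5*8))²/4)) + √(-2905 + 11932) = (3124 + (6 + ((⅓)*5*(3 + 40))²/4)) + √9027 = (3124 + (6 + ((⅓)*5*43)²/4)) + 3*√1003 = (3124 + (6 + (215/3)²/4)) + 3*√1003 = (3124 + (6 + (¼)*(46225/9))) + 3*√1003 = (3124 + (6 + 46225/36)) + 3*√1003 = (3124 + 46441/36) + 3*√1003 = 158905/36 + 3*√1003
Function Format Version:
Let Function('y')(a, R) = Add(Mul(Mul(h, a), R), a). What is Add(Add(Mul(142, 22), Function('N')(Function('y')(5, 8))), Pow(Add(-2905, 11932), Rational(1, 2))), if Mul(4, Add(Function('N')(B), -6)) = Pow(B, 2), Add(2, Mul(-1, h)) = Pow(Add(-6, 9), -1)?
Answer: Add(Rational(158905, 36), Mul(3, Pow(1003, Rational(1, 2)))) ≈ 4509.0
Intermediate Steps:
h = Rational(5, 3) (h = Add(2, Mul(-1, Pow(Add(-6, 9), -1))) = Add(2, Mul(-1, Pow(3, -1))) = Add(2, Mul(-1, Rational(1, 3))) = Add(2, Rational(-1, 3)) = Rational(5, 3) ≈ 1.6667)
Function('y')(a, R) = Add(a, Mul(Rational(5, 3), R, a)) (Function('y')(a, R) = Add(Mul(Mul(Rational(5, 3), a), R), a) = Add(Mul(Rational(5, 3), R, a), a) = Add(a, Mul(Rational(5, 3), R, a)))
Function('N')(B) = Add(6, Mul(Rational(1, 4), Pow(B, 2)))
Add(Add(Mul(142, 22), Function('N')(Function('y')(5, 8))), Pow(Add(-2905, 11932), Rational(1, 2))) = Add(Add(Mul(142, 22), Add(6, Mul(Rational(1, 4), Pow(Mul(Rational(1, 3), 5, Add(3, Mul(5, 8))), 2)))), Pow(Add(-2905, 11932), Rational(1, 2))) = Add(Add(3124, Add(6, Mul(Rational(1, 4), Pow(Mul(Rational(1, 3), 5, Add(3, 40)), 2)))), Pow(9027, Rational(1, 2))) = Add(Add(3124, Add(6, Mul(Rational(1, 4), Pow(Mul(Rational(1, 3), 5, 43), 2)))), Mul(3, Pow(1003, Rational(1, 2)))) = Add(Add(3124, Add(6, Mul(Rational(1, 4), Pow(Rational(215, 3), 2)))), Mul(3, Pow(1003, Rational(1, 2)))) = Add(Add(3124, Add(6, Mul(Rational(1, 4), Rational(46225, 9)))), Mul(3, Pow(1003, Rational(1, 2)))) = Add(Add(3124, Add(6, Rational(46225, 36))), Mul(3, Pow(1003, Rational(1, 2)))) = Add(Add(3124, Rational(46441, 36)), Mul(3, Pow(1003, Rational(1, 2)))) = Add(Rational(158905, 36), Mul(3, Pow(1003, Rational(1, 2))))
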